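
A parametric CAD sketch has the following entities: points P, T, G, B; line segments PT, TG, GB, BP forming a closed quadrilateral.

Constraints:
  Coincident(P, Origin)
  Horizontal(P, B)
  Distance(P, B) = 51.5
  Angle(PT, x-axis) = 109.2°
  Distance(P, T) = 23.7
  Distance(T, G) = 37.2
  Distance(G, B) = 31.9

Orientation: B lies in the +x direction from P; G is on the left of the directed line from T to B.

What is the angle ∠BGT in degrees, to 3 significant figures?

133°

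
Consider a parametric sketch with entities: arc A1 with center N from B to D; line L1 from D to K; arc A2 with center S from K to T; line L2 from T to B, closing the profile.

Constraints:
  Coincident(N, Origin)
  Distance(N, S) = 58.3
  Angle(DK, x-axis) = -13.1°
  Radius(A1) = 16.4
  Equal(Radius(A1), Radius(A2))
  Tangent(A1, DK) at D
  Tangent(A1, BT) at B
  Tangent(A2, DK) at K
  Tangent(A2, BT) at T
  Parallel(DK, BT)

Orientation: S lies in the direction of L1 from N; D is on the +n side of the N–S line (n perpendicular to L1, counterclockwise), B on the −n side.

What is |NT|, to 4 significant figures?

60.56

The slot axis is L1's direction at -13.1°, so u = (cos -13.1°, sin -13.1°) = (0.9740, -0.2267) and n = (−sin -13.1°, cos -13.1°) = (0.2267, 0.9740). N is at the origin and S lies 58.3 along u from N, so S = 58.3·u = (56.78, -13.21). Tangency of A1 to both parallel lines with radius 16.4 puts D and B at N ± 16.4·n: D = (3.717, 15.97), B = (-3.717, -15.97). Equal radii place K and T the same way about S: K = S + 16.4·n = (60.50, 2.759), T = S − 16.4·n = (53.07, -29.19). Then |NT| = |T − N| = 60.56.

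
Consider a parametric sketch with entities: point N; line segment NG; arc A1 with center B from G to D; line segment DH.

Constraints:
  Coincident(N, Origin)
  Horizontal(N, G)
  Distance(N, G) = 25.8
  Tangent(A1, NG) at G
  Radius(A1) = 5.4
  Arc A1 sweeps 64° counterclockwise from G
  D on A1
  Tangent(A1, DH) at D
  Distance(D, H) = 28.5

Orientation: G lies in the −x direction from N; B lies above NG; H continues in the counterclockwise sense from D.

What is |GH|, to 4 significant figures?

33.49

N is at the origin; N and G share the same y with |NG| = 25.8 and G on the −x side, so G = (-25.80, 0.000). The tangent condition forces BG to be normal to NG, so B = G + (0, 5.4) = (-25.80, 5.400). On A1, G sits at bearing -90° from B; a 64° counterclockwise sweep puts D at bearing -26°, so D = B + 5.4·(cos -26°, sin -26°) = (-20.95, 3.033). Since A1 is tangent to DH there, BD ⟂ DH, so DH runs along (−sin -26°, cos -26°); with |DH| = 28.5, H = (-8.453, 28.65). Then |GH| = |H − G| = 33.49.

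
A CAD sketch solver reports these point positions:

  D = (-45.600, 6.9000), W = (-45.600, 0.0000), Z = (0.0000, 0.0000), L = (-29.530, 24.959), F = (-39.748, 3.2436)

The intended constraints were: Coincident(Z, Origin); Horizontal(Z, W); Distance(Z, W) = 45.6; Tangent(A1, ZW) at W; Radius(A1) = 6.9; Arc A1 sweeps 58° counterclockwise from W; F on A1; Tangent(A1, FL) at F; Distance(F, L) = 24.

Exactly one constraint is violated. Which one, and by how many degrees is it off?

Tangent(A1, FL) at F — off by 6.80°.

Z = (0.00, 0.00) ✓; Z.y = 0.00, W.y = 0.00 ✓; |ZW| = 45.60 ✓; ∠(DW, WZ) = 90.00° ✓; |DW| = 6.900 ✓; bearing(D→F) − bearing(D→W) = 58.00° ✓; |DF| = 6.900 ✓; ∠(DF, FL) = 83.20° ✗; |FL| = 24.00 ✓.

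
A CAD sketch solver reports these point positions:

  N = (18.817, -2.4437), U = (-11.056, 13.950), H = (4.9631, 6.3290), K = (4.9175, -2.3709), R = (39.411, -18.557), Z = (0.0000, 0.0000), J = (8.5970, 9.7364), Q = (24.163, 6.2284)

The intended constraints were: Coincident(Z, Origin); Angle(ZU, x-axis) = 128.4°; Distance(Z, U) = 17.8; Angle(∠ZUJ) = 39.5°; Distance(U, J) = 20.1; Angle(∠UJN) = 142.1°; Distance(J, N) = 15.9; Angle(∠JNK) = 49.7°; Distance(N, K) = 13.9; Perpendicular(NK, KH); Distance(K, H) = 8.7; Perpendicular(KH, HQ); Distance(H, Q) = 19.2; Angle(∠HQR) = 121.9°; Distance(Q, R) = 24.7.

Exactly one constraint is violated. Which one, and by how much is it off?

Distance(Q, R) = 24.7 — off by 4.40.

Z = (0.00, 0.00) ✓; ZU at 128.4° ✓; |ZU| = 17.80 ✓; ∠ZUJ = 39.50° ✓; |UJ| = 20.10 ✓; ∠UJN = 142.1° ✓; |JN| = 15.90 ✓; ∠JNK = 49.70° ✓; |NK| = 13.90 ✓; ∠(NK, KH) = 90.00° ✓; |KH| = 8.700 ✓; ∠(KH, HQ) = 90.00° ✓; |HQ| = 19.20 ✓; ∠HQR = 121.9° ✓; |QR| = 29.10 ✗.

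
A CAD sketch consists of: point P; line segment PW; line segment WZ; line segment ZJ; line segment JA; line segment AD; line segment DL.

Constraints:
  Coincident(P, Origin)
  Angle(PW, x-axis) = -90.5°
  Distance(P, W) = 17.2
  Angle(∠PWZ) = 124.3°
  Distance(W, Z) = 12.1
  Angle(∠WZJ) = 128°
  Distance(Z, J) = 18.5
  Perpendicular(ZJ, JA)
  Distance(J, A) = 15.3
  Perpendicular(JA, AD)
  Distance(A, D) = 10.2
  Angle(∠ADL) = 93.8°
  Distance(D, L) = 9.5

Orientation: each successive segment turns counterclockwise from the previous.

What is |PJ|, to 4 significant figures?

33.18

P is at the origin; PW runs at -90.5° with length 17.2, so W = (-0.1501, -17.20). ∠PWZ = 124.3° gives WZ at -34.80° from the x-axis; with |WZ| = 12.1, Z = (9.786, -24.10). ∠WZJ = 128.0° gives ZJ at 17.20° from the x-axis; with |ZJ| = 18.5, J = (27.46, -18.63). Then |PJ| = |J − P| = 33.18.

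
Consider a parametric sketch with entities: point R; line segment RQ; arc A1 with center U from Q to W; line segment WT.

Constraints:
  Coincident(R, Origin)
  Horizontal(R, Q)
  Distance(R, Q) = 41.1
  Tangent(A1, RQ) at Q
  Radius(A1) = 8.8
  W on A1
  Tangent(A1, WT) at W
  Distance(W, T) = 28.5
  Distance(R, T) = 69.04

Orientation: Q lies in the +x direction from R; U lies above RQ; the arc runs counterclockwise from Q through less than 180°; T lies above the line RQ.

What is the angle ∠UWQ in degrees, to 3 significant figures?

59.0°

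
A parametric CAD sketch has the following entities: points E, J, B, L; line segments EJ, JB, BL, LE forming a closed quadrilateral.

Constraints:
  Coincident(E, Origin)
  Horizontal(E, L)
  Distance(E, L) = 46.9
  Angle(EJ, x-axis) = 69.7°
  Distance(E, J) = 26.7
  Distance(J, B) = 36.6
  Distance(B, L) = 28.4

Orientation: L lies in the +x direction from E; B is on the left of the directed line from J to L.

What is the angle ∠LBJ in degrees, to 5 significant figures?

87.174°

E is at the origin; EL is horizontal with |EL| = 46.9 and L in +x, so L = (46.9, 0). EJ runs at 69.7° with |EJ| = 26.7, so J = (9.2632, 25.042). B is determined by |JB| = 36.6 and |BL| = 28.4 together: it lies at the intersection of circle(J, 36.6) and circle(L, 28.4). With |JL| = 45.206, the foot of the radical line on JL is 28.498 from J and the perpendicular offset is √(36.6² − 28.498²) = 22.965. Taking the left-of-JL solution: B = (45.711, 28.375).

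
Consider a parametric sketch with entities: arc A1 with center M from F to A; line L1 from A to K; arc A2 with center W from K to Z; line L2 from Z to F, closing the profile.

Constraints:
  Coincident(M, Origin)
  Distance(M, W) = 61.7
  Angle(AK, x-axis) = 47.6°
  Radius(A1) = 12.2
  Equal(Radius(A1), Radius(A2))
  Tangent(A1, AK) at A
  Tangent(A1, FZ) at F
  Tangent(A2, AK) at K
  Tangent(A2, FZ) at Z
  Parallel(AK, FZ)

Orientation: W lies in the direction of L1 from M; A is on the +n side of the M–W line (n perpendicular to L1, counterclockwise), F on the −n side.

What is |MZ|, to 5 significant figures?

62.895

The slot axis is L1's direction at 47.6°, so u = (cos 47.6°, sin 47.6°) = (0.67430, 0.73846) and n = (−sin 47.6°, cos 47.6°) = (-0.73846, 0.67430). M is at the origin and W lies 61.7 along u from M, so W = 61.7·u = (41.604, 45.563). Tangency of A1 to both parallel lines with radius 12.2 puts A and F at M ± 12.2·n: A = (-9.0092, 8.2265), F = (9.0092, -8.2265). Equal radii place K and Z the same way about W: K = W + 12.2·n = (32.595, 53.789), Z = W − 12.2·n = (50.614, 37.336). Then |MZ| = |Z − M| = 62.895.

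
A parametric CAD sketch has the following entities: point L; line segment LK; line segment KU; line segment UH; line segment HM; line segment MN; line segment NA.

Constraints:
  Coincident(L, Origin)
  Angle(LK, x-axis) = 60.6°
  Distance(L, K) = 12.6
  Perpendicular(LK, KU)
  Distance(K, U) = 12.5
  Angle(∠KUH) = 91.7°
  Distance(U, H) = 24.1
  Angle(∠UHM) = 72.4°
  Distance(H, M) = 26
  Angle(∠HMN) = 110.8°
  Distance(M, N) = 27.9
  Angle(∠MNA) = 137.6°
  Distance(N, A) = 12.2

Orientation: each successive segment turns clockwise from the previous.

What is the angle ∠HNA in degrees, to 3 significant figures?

104°

L is at the origin; LK runs at 60.6° with length 12.6, so K = (6.19, 11.0). LK is perpendicular to KU, so KU runs at -29.4°; with |KU| = 12.5, U = (17.1, 4.84). ∠KUH = 91.7° gives UH at -118° from the x-axis; with |UH| = 24.1, H = (5.87, -16.5). ∠UHM = 72.4° gives HM at 135° from the x-axis; with |HM| = 26.0, M = (-12.4, 1.98). ∠HMN = 110.8° gives MN at 65.5° from the x-axis; with |MN| = 27.9, N = (-0.845, 27.4). ∠MNA = 137.6° gives NA at 23.1° from the x-axis; with |NA| = 12.2, A = (10.4, 32.2). Then cos ∠HNA = NH·NA / (|NH||NA|), giving 104°.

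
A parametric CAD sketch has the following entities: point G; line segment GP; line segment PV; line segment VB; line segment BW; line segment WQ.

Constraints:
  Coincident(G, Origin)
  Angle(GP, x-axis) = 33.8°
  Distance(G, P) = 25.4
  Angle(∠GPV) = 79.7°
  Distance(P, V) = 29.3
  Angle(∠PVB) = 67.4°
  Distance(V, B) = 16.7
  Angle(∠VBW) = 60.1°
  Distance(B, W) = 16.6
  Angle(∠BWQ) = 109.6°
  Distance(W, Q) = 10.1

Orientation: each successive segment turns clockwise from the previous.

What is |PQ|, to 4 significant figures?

19.30

G is at the origin; GP runs at 33.8° with length 25.4, so P = (21.11, 14.13). ∠GPV = 79.7° gives PV at -66.50° from the x-axis; with |PV| = 29.3, V = (32.79, -12.74). ∠PVB = 67.4° gives VB at -179.1° from the x-axis; with |VB| = 16.7, B = (16.09, -13.00). ∠VBW = 60.1° gives BW at 61.00° from the x-axis; with |BW| = 16.6, W = (24.14, 1.516). ∠BWQ = 109.6° gives WQ at -9.400° from the x-axis; with |WQ| = 10.1, Q = (34.10, -0.1332). Then |PQ| = |Q − P| = 19.30.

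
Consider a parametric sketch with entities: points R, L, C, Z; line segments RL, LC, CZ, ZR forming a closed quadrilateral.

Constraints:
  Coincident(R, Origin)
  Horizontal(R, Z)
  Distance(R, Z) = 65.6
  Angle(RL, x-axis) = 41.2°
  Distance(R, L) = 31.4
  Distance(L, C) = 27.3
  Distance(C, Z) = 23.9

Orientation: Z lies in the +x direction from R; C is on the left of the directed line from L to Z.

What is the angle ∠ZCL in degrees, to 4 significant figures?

132.0°

R is at the origin; R and Z share the same y with |RZ| = 65.6 and Z in +x, so Z = (65.6, 0). RL runs at 41.2° with |RL| = 31.4, so L = (23.63, 20.68). C is determined by |LC| = 27.3 and |CZ| = 23.9 together: it lies at the intersection of circle(L, 27.3) and circle(Z, 23.9). With |LZ| = 46.79, the foot of the radical line on LZ is 25.26 from L and the perpendicular offset is √(27.3² − 25.26²) = 10.36. Taking the left-of-LZ solution: C = (50.86, 18.81).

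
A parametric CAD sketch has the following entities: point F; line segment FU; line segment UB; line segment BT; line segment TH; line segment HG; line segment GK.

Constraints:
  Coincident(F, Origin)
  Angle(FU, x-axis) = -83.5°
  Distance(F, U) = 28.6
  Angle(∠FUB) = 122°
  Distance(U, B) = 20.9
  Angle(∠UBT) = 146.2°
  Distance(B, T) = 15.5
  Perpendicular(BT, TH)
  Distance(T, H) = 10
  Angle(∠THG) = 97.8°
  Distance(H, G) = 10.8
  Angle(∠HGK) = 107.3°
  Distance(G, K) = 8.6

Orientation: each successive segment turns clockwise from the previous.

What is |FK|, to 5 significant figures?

40.562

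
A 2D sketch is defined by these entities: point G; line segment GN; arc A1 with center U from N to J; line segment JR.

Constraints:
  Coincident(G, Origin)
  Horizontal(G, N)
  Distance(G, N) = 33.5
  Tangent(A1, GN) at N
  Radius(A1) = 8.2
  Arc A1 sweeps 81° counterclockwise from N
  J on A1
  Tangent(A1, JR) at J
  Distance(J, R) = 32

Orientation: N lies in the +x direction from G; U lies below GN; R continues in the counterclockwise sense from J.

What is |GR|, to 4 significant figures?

43.59

G is at the origin; GN is horizontal with |GN| = 33.5 and N on the +x side, so N = (33.50, 0.000). Since A1 is tangent to GN there, UN ⟂ GN, so U = N + (0, -8.2) = (33.50, -8.200). On A1, N sits at bearing 90° from U; an 81° counterclockwise sweep puts J at bearing 171°, so J = U + 8.2·(cos 171°, sin 171°) = (25.40, -6.917). Since A1 is tangent to JR there, UJ ⟂ JR, so JR runs along (−sin 171°, cos 171°); with |JR| = 32.0, R = (20.40, -38.52). Then |GR| = |R − G| = 43.59.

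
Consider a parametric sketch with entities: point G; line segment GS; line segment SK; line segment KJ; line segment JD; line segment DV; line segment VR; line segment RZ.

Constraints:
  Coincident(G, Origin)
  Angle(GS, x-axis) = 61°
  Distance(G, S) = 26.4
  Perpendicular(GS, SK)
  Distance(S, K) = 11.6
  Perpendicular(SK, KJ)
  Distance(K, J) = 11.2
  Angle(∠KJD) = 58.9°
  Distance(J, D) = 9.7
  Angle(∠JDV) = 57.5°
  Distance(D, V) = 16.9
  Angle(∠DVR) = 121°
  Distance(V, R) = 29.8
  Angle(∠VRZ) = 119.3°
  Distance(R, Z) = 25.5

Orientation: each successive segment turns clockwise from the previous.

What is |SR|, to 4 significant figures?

45.96

∠JDV = 57.5° gives DV at -2.600° from the x-axis; with |DV| = 16.9, V = (29.56, 15.31). ∠DVR = 121.0° gives VR at -61.60° from the x-axis; with |VR| = 29.8, R = (43.74, -10.90). Then |SR| = |R − S| = 45.96.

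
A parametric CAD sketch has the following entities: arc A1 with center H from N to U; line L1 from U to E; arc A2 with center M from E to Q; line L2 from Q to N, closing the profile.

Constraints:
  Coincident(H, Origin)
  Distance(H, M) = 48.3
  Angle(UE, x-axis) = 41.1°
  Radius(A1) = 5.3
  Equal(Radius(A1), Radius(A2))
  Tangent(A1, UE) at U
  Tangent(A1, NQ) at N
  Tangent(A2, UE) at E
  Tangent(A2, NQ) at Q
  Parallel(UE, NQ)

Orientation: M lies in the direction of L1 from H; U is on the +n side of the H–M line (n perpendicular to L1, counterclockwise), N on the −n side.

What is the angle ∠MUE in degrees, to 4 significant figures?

6.262°

The slot axis is L1's direction at 41.1°, so u = (cos 41.1°, sin 41.1°) = (0.7536, 0.6574) and n = (−sin 41.1°, cos 41.1°) = (-0.6574, 0.7536). H is at the origin and M lies 48.3 along u from H, so M = 48.3·u = (36.40, 31.75). Tangency of A1 to both parallel lines with radius 5.3 puts U and N at H ± 5.3·n: U = (-3.484, 3.994), N = (3.484, -3.994). Equal radii place E and Q the same way about M: E = M + 5.3·n = (32.91, 35.75), Q = M − 5.3·n = (39.88, 27.76). Then cos ∠MUE = UM·UE / (|UM||UE|), giving 6.262°.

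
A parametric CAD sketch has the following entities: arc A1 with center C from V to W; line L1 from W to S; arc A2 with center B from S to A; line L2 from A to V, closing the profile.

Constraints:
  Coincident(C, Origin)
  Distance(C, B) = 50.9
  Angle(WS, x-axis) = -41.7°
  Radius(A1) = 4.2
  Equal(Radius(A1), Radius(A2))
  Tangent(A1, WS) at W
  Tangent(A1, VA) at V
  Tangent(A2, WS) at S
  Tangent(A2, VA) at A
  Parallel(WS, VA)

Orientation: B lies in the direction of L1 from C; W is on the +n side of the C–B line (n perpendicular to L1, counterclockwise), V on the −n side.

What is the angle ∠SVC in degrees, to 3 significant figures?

80.6°

Tangency of A1 to both parallel lines with radius 4.2 puts W and V at C ± 4.2·n: W = (2.79, 3.14), V = (-2.79, -3.14). Equal radii place S and A the same way about B: S = B + 4.2·n = (40.8, -30.7), A = B − 4.2·n = (35.2, -37.0). Then cos ∠SVC = VS·VC / (|VS||VC|), giving 80.6°.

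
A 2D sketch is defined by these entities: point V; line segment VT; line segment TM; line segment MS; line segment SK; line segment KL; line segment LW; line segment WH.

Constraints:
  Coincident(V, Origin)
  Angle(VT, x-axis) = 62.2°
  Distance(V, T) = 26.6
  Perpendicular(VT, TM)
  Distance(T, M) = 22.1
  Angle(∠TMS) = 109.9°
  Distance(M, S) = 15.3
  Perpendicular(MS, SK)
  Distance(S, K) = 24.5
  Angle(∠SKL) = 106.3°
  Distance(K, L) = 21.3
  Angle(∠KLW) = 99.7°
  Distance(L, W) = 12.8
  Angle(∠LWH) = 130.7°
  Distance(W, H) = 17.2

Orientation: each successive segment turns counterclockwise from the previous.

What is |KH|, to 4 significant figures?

28.73

V is at the origin; VT runs at 62.2° with length 26.6, so T = (12.41, 23.53). VT ⟂ TM, so TM runs at 152.2°; with |TM| = 22.1, M = (-7.143, 33.84). ∠TMS = 109.9° gives MS at -137.7° from the x-axis; with |MS| = 15.3, S = (-18.46, 23.54). MS ⟂ SK, so SK runs at -47.70°; with |SK| = 24.5, K = (-1.971, 5.419). ∠SKL = 106.3° gives KL at 26.00° from the x-axis; with |KL| = 21.3, L = (17.17, 14.76). ∠KLW = 99.7° gives LW at 106.3° from the x-axis; with |LW| = 12.8, W = (13.58, 27.04). ∠LWH = 130.7° gives WH at 155.6° from the x-axis; with |WH| = 17.2, H = (-2.083, 34.15). Then |KH| = |H − K| = 28.73.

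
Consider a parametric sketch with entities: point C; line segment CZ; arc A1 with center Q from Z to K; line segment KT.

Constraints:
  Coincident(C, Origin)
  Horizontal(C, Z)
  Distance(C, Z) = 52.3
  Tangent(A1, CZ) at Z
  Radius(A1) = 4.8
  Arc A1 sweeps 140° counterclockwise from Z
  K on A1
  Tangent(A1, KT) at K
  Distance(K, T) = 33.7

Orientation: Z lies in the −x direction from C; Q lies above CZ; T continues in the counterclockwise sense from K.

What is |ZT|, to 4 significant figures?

37.75

C is at the origin; CZ is horizontal with |CZ| = 52.3 and Z on the −x side, so Z = (-52.30, 0.000). Since A1 is tangent to CZ there, QZ ⟂ CZ, so Q = Z + (0, 4.8) = (-52.30, 4.800). On A1, Z sits at bearing -90° from Q; a 140° counterclockwise sweep puts K at bearing 50°, so K = Q + 4.8·(cos 50°, sin 50°) = (-49.21, 8.477). The tangent condition forces QK to be normal to KT, so KT runs along (−sin 50°, cos 50°); with |KT| = 33.7, T = (-75.03, 30.14). Then |ZT| = |T − Z| = 37.75.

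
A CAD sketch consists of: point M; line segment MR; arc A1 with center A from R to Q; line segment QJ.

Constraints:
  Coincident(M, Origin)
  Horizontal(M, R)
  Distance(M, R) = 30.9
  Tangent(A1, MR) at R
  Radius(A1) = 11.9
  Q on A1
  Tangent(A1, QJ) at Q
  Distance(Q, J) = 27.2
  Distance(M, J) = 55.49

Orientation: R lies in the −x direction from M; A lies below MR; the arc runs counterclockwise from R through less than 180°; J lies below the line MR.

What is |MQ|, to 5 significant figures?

44.867

M is at the origin; M and R share the same y with |MR| = 30.9 and R on the −x side, so R = (-30.900, 0.0000). Tangency of A1 to MR means the radius AR is perpendicular to MR, so A = R + (0, -11.9) = (-30.900, -11.900). Since AQ ⟂ QJ (tangency), |AJ| = √(11.9² + 27.2²) = 29.689 regardless of where Q sits on A1. So J lies on both circle(M, 55.49) and circle(A, 29.689); the below-MR intersection is J = (-37.579, -40.828). Q is the foot of the tangent from J: Q = (-42.596, -14.095).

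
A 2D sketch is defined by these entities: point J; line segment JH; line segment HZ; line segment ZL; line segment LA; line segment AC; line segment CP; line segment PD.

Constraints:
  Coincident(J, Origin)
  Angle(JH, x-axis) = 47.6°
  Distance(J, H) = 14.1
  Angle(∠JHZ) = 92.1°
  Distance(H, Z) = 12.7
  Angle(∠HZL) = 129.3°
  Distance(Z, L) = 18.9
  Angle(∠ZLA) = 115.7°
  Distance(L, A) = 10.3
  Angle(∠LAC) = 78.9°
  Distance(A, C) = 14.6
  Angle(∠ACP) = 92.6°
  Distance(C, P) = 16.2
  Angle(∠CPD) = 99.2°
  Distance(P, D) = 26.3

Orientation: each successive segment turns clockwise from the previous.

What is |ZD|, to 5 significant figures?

31.403

J is at the origin; JH runs at 47.6° with length 14.1, so H = (9.5077, 10.412). ∠JHZ = 92.1° gives HZ at -40.300° from the x-axis; with |HZ| = 12.7, Z = (19.194, 2.1980). ∠HZL = 129.3° gives ZL at -91.000° from the x-axis; with |ZL| = 18.9, L = (18.864, -16.699). ∠ZLA = 115.7° gives LA at -155.30° from the x-axis; with |LA| = 10.3, A = (9.5061, -21.003). ∠LAC = 78.9° gives AC at 103.60° from the x-axis; with |AC| = 14.6, C = (6.0730, -6.8125). ∠ACP = 92.6° gives CP at 16.200° from the x-axis; with |CP| = 16.2, P = (21.630, -2.2929). ∠CPD = 99.2° gives PD at -64.600° from the x-axis; with |PD| = 26.3, D = (32.911, -26.051). Then |ZD| = |D − Z| = 31.403.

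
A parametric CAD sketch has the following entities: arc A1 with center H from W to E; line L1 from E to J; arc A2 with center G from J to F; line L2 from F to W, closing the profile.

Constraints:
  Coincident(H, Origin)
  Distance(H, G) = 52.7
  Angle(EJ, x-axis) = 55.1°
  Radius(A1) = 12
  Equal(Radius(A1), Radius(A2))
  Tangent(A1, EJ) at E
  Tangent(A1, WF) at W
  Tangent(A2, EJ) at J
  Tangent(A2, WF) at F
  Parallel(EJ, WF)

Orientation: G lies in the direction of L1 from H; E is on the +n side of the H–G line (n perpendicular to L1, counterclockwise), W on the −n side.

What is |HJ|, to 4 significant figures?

54.05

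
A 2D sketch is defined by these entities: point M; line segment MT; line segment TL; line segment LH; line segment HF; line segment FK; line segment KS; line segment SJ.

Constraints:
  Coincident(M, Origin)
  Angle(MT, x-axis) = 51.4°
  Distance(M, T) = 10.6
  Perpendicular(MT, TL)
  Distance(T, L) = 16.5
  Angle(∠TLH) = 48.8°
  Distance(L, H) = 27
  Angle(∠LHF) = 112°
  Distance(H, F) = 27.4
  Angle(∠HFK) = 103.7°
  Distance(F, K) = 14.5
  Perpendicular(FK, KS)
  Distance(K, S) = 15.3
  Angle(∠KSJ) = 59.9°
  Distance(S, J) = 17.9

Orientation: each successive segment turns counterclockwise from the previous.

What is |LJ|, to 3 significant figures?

39.6

M is at the origin; MT runs at 51.4° with length 10.6, so T = (6.61, 8.28). MT ⟂ TL, so TL runs at 141°; with |TL| = 16.5, L = (-6.28, 18.6). ∠TLH = 48.8° gives LH at -87.4° from the x-axis; with |LH| = 27.0, H = (-5.06, -8.39). ∠LHF = 112.0° gives HF at -19.4° from the x-axis; with |HF| = 27.4, F = (20.8, -17.5). ∠HFK = 103.7° gives FK at 56.9° from the x-axis; with |FK| = 14.5, K = (28.7, -5.35). FK ⟂ KS, so KS runs at 147°; with |KS| = 15.3, S = (15.9, 3.01). ∠KSJ = 59.9° gives SJ at -93.0° from the x-axis; with |SJ| = 17.9, J = (15.0, -14.9). Then |LJ| = |J − L| = 39.6.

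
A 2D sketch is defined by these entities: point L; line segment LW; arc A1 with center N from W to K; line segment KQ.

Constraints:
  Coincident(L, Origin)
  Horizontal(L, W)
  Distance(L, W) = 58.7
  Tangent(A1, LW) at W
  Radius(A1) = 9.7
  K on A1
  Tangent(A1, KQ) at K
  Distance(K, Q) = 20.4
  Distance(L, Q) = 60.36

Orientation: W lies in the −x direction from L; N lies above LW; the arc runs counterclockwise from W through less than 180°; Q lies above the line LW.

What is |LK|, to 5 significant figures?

50.284

L is at the origin; L and W share the same y with |LW| = 58.7 and W on the −x side, so W = (-58.700, 0.0000). A1 meets LW tangentially, so NW is at right angles to LW, so N = W + (0, 9.7) = (-58.700, 9.7000). Since NK ⟂ KQ (tangency), |NQ| = √(9.7² + 20.4²) = 22.589 regardless of where K sits on A1. So Q lies on both circle(L, 60.36) and circle(N, 22.589); the above-LW intersection is Q = (-51.687, 31.173). K is the foot of the tangent from Q: K = (-49.080, 10.940).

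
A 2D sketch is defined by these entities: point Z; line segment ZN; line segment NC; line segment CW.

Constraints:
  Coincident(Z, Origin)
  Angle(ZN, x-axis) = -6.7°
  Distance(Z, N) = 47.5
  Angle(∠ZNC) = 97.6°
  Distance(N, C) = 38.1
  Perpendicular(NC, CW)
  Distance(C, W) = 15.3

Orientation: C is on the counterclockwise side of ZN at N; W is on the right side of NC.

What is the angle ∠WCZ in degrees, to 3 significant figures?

137°

Z is at the origin; ZN runs at -6.7° with length 47.5, so N = 47.5·(cos -6.7°, sin -6.7°) = (47.2, -5.54). ∠ZNC = 97.6°, so NC runs at -6.7° + (180° − 97.6°) = 75.7° from the x-axis; with |NC| = 38.1, C = N + 38.1·(cos 75.7°, sin 75.7°) = (56.6, 31.4). NC is perpendicular to CW; with |CW| = 15.3 on the right of NC, W = C + 15.3·(0.969, -0.247) = (71.4, 27.6). Then cos ∠WCZ = CW·CZ / (|CW||CZ|), giving 137°.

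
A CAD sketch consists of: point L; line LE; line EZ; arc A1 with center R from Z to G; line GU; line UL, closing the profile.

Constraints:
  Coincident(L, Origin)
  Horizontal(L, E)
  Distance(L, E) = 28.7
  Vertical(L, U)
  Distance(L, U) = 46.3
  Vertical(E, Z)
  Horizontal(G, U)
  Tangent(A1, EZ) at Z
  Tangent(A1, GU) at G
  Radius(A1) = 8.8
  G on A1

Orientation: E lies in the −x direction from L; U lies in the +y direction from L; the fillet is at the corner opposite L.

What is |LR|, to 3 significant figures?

42.5

L is at the origin; LE is horizontal with |LE| = 28.7 and E on the −x side, so E = (-28.7, 0.00). L and U share the same x with |LU| = 46.3 and U on the +y side, so U = (0.00, 46.3). The virtual corner opposite L is at (-28.7, 46.3). Since A1 is tangent to EZ there, RZ ⟂ EZ and tangency of A1 to GU means the radius RG is perpendicular to GU, with radius 8.8, so the center R sits 8.8 in from both sides at R = (-19.9, 37.5). Then |LR| = |R − L| = 42.5.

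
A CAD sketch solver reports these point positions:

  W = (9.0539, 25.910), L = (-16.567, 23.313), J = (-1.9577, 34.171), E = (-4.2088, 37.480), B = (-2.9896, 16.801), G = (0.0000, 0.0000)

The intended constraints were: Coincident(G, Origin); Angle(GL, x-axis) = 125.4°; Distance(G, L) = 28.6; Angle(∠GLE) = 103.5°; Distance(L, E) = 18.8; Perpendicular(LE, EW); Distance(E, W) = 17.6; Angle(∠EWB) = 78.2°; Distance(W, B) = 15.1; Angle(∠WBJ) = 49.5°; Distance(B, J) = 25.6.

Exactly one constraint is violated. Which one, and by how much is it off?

Distance(B, J) = 25.6 — off by 8.20.

G = (0.00, 0.00) ✓; GL at 125.4° ✓; |GL| = 28.60 ✓; ∠GLE = 103.5° ✓; |LE| = 18.80 ✓; ∠(LE, EW) = 90.00° ✓; |EW| = 17.60 ✓; ∠EWB = 78.20° ✓; |WB| = 15.10 ✓; ∠WBJ = 49.50° ✓; |BJ| = 17.40 ✗.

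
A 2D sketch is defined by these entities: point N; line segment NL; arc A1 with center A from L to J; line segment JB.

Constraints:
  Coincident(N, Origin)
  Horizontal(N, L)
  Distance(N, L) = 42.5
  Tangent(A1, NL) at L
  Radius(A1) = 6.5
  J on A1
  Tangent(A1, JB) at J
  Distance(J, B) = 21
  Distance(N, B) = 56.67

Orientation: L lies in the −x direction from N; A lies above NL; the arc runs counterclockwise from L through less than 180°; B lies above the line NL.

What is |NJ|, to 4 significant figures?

38.67

Checks: |AJ| = 6.500 ✓; ∠(AJ, JB) = 90.00° ✓; |JB| = 21.00 ✓; |NB| = 56.67 ✓.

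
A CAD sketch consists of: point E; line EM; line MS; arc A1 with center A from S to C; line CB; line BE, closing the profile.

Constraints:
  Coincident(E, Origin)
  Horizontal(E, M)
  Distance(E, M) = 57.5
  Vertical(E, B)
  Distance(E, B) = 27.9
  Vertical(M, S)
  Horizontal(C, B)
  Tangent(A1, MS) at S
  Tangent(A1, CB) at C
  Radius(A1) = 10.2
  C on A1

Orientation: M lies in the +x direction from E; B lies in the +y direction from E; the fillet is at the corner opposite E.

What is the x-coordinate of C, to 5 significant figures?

47.300

E is at the origin; E and M share the same y with |EM| = 57.5 and M on the +x side, so M = (57.500, 0.0000). E and B share the same x with |EB| = 27.9 and B on the +y side, so B = (0.0000, 27.900). The virtual corner opposite E is at (57.500, 27.900). Tangency of A1 to MS means the radius AS is perpendicular to MS and A1 meets CB tangentially, so AC is at right angles to CB, with radius 10.2, so the center A sits 10.2 in from both sides at A = (47.300, 17.700). That places the tangent points at S = (57.500, 17.700) on MS and C = (47.300, 27.900) on CB. So C.x = 47.300.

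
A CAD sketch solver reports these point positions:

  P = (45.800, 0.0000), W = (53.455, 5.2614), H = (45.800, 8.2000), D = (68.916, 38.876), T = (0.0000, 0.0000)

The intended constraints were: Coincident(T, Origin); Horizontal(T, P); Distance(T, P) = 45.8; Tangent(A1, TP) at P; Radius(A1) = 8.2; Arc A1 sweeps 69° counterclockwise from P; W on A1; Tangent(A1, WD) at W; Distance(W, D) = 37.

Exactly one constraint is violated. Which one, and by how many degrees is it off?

Tangent(A1, WD) at W — off by 3.70°.

T = (0.00, 0.00) ✓; T.y = 0.00, P.y = 0.00 ✓; |TP| = 45.80 ✓; ∠(HP, PT) = 90.00° ✓; |HP| = 8.200 ✓; bearing(H→W) − bearing(H→P) = 69.00° ✓; |HW| = 8.200 ✓; ∠(HW, WD) = 93.70° ✗; |WD| = 37.00 ✓.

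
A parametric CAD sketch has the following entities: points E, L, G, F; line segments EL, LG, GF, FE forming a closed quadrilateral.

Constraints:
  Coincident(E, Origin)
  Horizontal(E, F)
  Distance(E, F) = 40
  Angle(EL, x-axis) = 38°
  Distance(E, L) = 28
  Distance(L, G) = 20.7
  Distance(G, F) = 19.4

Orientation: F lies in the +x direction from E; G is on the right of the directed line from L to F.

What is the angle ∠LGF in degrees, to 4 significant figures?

76.61°

E is at the origin; EF is horizontal with |EF| = 40.0 and F in +x, so F = (40.0, 0). EL runs at 38.0° with |EL| = 28.0, so L = (22.06, 17.24). G is determined by |LG| = 20.7 and |GF| = 19.4 together: it lies at the intersection of circle(L, 20.7) and circle(F, 19.4). With |LF| = 24.88, the foot of the radical line on LF is 13.49 from L and the perpendicular offset is √(20.7² − 13.49²) = 15.70. Taking the right-of-LF solution: G = (20.91, -3.429).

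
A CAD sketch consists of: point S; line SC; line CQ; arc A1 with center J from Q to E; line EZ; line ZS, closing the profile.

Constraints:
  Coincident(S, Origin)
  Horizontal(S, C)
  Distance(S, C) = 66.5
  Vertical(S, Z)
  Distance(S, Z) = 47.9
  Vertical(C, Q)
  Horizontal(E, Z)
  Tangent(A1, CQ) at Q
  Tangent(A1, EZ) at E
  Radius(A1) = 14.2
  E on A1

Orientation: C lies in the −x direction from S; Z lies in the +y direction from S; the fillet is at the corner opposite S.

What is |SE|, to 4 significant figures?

70.92

S is at the origin; S and C share the same y with |SC| = 66.5 and C on the −x side, so C = (-66.50, 0.000). S and Z share the same x with |SZ| = 47.9 and Z on the +y side, so Z = (0.000, 47.90). The virtual corner opposite S is at (-66.50, 47.90). The tangent condition forces JQ to be normal to CQ and tangency of A1 to EZ means the radius JE is perpendicular to EZ, with radius 14.2, so the center J sits 14.2 in from both sides at J = (-52.30, 33.70). That places the tangent points at Q = (-66.50, 33.70) on CQ and E = (-52.30, 47.90) on EZ. Then |SE| = |E − S| = 70.92.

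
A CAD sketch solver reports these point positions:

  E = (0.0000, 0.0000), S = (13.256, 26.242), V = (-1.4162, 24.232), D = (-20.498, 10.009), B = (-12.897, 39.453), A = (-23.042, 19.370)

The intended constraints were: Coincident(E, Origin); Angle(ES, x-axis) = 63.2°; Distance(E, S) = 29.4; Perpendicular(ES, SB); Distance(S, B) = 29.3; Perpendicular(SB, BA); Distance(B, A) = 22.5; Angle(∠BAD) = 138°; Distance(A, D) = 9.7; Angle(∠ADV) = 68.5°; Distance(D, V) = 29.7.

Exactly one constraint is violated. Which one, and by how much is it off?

Distance(D, V) = 29.7 — off by 5.90.

E = (0.00, 0.00) ✓; ES at 63.20° ✓; |ES| = 29.40 ✓; ∠(ES, SB) = 90.00° ✓; |SB| = 29.30 ✓; ∠(SB, BA) = 90.00° ✓; |BA| = 22.50 ✓; ∠BAD = 138.0° ✓; |AD| = 9.701 ✓; ∠ADV = 68.50° ✓; |DV| = 23.80 ✗.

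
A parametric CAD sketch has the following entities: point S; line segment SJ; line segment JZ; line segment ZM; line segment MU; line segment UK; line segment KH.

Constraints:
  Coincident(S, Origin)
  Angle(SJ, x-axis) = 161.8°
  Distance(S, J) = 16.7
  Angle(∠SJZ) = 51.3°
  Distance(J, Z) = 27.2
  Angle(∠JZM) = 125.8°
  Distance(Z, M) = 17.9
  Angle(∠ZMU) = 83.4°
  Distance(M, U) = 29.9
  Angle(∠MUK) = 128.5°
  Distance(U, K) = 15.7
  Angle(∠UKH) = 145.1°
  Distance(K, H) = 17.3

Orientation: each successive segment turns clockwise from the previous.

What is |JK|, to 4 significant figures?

23.34

∠ZMU = 83.4° gives MU at -117.7° from the x-axis; with |MU| = 29.9, U = (9.723, -12.85). ∠MUK = 128.5° gives UK at -169.2° from the x-axis; with |UK| = 15.7, K = (-5.699, -15.79). Then |JK| = |K − J| = 23.34.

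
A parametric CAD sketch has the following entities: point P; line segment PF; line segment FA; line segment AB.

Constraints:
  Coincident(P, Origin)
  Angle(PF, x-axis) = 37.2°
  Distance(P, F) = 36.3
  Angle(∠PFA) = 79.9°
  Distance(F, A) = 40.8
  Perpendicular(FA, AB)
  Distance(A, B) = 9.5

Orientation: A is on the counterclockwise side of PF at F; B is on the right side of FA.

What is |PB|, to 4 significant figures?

56.85

∠PFA = 79.9°, so FA runs at 37.2° + (180° − 79.9°) = 137.3° from the x-axis; with |FA| = 40.8, A = F + 40.8·(cos 137.3°, sin 137.3°) = (-1.070, 49.62). FA is perpendicular to AB; with |AB| = 9.5 on the right of FA, B = A + 9.5·(0.6782, 0.7349) = (5.372, 56.60). Then |PB| = |B − P| = 56.85.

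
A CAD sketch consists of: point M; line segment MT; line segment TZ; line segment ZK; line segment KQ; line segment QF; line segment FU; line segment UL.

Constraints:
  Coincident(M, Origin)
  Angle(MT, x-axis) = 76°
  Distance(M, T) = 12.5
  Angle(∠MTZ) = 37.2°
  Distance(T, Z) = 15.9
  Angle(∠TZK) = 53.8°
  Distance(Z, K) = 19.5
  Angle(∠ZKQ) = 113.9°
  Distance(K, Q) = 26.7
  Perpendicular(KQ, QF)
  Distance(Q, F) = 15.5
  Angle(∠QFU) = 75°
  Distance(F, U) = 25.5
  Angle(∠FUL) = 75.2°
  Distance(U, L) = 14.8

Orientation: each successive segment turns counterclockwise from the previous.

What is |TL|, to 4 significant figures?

18.47

∠QFU = 75.0° gives FU at -113.9° from the x-axis; with |FU| = 25.5, U = (3.841, 4.318). ∠FUL = 75.2° gives UL at -9.100° from the x-axis; with |UL| = 14.8, L = (18.45, 1.977). Then |TL| = |L − T| = 18.47.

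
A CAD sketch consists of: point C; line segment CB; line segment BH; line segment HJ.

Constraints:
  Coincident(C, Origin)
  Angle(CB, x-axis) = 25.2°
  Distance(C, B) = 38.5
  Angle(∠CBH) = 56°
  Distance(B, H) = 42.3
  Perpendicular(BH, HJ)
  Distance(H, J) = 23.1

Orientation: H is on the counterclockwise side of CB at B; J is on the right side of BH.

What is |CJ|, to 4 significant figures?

58.81

C is at the origin; CB runs at 25.2° with length 38.5, so B = 38.5·(cos 25.2°, sin 25.2°) = (34.84, 16.39). ∠CBH = 56.0°, so BH runs at 25.2° + (180° − 56.0°) = 149.2° from the x-axis; with |BH| = 42.3, H = B + 42.3·(cos 149.2°, sin 149.2°) = (-1.498, 38.05). BH is perpendicular to HJ; with |HJ| = 23.1 on the right of BH, J = H + 23.1·(0.5120, 0.8590) = (10.33, 57.89). Then |CJ| = |J − C| = 58.81.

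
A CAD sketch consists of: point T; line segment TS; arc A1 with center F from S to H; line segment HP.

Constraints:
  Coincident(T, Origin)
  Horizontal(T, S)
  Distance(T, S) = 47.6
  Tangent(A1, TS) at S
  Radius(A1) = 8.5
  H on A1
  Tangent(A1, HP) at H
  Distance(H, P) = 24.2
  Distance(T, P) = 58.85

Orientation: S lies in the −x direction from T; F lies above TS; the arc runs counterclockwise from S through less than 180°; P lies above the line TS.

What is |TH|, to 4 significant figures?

41.23

Checks: T.y = 0.00, S.y = 0.00 ✓; |FH| = 8.500 ✓; ∠(FH, HP) = 90.00° ✓; |HP| = 24.20 ✓; |TP| = 58.85 ✓.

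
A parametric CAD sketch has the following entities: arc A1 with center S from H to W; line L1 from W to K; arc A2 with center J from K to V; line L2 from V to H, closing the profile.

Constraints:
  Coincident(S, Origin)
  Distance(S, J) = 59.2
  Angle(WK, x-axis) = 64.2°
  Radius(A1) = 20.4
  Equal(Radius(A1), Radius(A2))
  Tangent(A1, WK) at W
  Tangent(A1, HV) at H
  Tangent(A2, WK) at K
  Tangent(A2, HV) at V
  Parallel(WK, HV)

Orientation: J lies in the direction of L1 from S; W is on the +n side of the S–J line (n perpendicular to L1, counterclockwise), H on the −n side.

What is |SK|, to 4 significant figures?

62.62

The slot axis is L1's direction at 64.2°, so u = (cos 64.2°, sin 64.2°) = (0.4352, 0.9003) and n = (−sin 64.2°, cos 64.2°) = (-0.9003, 0.4352). S is at the origin and J lies 59.2 along u from S, so J = 59.2·u = (25.77, 53.30). Tangency of A1 to both parallel lines with radius 20.4 puts W and H at S ± 20.4·n: W = (-18.37, 8.879), H = (18.37, -8.879). Equal radii place K and V the same way about J: K = J + 20.4·n = (7.399, 62.18), V = J − 20.4·n = (44.13, 44.42). Then |SK| = |K − S| = 62.62.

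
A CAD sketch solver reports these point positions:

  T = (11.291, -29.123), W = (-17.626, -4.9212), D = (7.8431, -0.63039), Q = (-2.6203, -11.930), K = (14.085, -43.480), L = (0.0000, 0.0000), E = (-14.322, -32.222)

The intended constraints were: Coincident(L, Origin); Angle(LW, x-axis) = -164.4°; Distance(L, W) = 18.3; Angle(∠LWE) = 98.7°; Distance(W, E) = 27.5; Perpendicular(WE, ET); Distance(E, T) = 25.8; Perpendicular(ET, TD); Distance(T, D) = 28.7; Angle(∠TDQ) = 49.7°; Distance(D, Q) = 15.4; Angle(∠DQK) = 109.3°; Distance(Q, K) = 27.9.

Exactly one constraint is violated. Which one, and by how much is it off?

Distance(Q, K) = 27.9 — off by 7.80.

L = (0.00, 0.00) ✓; LW at -164.4° ✓; |LW| = 18.30 ✓; ∠LWE = 98.70° ✓; |WE| = 27.50 ✓; ∠(WE, ET) = 90.00° ✓; |ET| = 25.80 ✓; ∠(ET, TD) = 90.00° ✓; |TD| = 28.70 ✓; ∠TDQ = 49.70° ✓; |DQ| = 15.40 ✓; ∠DQK = 109.3° ✓; |QK| = 35.70 ✗.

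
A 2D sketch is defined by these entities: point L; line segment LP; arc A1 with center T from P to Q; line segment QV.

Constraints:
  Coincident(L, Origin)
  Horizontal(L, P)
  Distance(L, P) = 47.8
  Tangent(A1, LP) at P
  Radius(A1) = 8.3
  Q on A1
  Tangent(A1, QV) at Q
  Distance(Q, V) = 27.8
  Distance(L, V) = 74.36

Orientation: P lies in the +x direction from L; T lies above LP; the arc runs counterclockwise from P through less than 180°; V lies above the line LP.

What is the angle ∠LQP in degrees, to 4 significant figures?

25.86°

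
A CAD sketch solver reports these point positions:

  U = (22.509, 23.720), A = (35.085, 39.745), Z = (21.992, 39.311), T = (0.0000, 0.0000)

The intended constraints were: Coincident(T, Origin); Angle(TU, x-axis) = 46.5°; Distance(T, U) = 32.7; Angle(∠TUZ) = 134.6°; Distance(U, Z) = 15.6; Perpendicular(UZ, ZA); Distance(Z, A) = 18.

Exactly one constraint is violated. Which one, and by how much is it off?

Distance(Z, A) = 18 — off by 4.90.

T = (0.00, 0.00) ✓; TU at 46.50° ✓; |TU| = 32.70 ✓; ∠TUZ = 134.6° ✓; |UZ| = 15.60 ✓; ∠(UZ, ZA) = 90.00° ✓; |ZA| = 13.10 ✗.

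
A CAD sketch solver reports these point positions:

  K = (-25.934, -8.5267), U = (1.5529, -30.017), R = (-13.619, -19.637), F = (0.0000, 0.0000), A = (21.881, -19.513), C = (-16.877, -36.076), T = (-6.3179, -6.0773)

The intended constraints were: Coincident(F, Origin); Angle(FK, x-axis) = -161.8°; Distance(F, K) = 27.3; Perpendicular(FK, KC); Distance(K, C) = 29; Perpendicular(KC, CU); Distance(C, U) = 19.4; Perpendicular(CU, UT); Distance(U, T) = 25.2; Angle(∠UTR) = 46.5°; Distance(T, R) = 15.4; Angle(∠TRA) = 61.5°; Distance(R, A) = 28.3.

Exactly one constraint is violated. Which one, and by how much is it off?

Distance(R, A) = 28.3 — off by 7.20.

F = (0.00, 0.00) ✓; FK at -161.8° ✓; |FK| = 27.30 ✓; ∠(FK, KC) = 90.00° ✓; |KC| = 29.00 ✓; ∠(KC, CU) = 90.00° ✓; |CU| = 19.40 ✓; ∠(CU, UT) = 90.00° ✓; |UT| = 25.20 ✓; ∠UTR = 46.50° ✓; |TR| = 15.40 ✓; ∠TRA = 61.50° ✓; |RA| = 35.50 ✗.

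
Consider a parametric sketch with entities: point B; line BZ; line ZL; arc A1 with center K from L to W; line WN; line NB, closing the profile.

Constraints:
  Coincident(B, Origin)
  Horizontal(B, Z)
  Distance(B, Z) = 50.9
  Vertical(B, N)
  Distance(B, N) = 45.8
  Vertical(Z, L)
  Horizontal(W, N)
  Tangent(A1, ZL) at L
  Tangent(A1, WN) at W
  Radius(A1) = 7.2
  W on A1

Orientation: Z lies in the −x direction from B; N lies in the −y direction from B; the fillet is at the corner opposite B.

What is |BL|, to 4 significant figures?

63.88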